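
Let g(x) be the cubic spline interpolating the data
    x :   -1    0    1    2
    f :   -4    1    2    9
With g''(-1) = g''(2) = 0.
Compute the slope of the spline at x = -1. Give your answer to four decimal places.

With m_i denoting the second derivative at x_i, h_i = 1, 1, 1, and Δ_i = (y_(i+1) − y_i)/h_i = 5, 1, 7:
  1·m_0 + 4·m_1 + 1·m_2 = 6(Δ_1 - Δ_0) = -24
  1·m_1 + 4·m_2 + 1·m_3 = 6(Δ_2 - Δ_1) = 36
Natural end conditions: m_0 = m_3 = 0.
Solving: m_0 = 0, m_1 = -44/5, m_2 = 56/5, m_3 = 0.
On [-1, 0], g'(x) = b_0 + 2c_0·(x + 1) + 3d_0·(x + 1)² with b_0 = Δ_0 - h_0(2m_0 + m_1)/6 = 97/15, c_0 = m_0/2 = 0, d_0 = (m_1 - m_0)/(6h_0) = -22/15. So g'(-1) = 97/15.

6.4667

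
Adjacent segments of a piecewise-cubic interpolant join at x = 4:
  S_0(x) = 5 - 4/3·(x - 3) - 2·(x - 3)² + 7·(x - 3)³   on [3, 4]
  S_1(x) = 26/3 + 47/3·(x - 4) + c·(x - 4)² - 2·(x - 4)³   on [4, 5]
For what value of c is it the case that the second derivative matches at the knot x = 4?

S_0''(x) = -4 + 42·(x - 3), so S_0''(4) = 38. On the right, S_1''(4) = 2c, so c = 19.

19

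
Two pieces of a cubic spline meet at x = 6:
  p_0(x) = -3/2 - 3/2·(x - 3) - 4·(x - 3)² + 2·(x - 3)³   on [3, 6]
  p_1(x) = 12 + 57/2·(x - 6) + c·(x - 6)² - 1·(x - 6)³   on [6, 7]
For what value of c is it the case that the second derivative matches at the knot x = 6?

14

p_0''(x) = -8 + 12·(x - 3), so p_0''(6) = 28. On the right, p_1''(6) = 2c, so c = 14.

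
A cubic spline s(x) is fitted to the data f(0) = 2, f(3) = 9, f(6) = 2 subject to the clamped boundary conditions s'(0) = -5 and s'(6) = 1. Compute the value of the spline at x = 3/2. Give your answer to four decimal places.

Let M_i = s''(x_i). Step sizes h_i = 3, 3; slopes of the chords Δ_i = (y_(i+1) - y_i)/h_i = 7/3, -7/3.
  3·M_0 + 12·M_1 + 3·M_2 = 6(Δ_1 - Δ_0) = -28
Clamped end conditions give two more equations: 2h_0·M_0 + h_0·M_1 = 6(Δ_0 - s'(0)) = 44 and h_1·M_1 + 2h_1·M_2 = 6(s'(6) - Δ_1) = 20.
Forward elimination and back-substitution give M_0 = 32/3, M_1 = -20/3, M_2 = 20/3.
On [0, 3], s(x) = 2 - 5·x + 16/3·x² - 26/27·x³.
With x = 3/2: s(3/2) = 13/4.

3.2500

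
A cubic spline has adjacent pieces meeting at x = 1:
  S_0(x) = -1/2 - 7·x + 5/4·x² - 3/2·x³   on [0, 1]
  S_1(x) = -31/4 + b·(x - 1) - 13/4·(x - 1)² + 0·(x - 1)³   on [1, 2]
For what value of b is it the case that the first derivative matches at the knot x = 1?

S_0'(x) = -7 + 5/2·x - 9/2·x², so S_0'(1) = -9. On the right, S_1'(1) = b, so b = -9.

-9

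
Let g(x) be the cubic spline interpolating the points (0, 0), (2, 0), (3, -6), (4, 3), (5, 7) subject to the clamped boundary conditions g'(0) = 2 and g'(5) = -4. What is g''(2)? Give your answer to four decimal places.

Let m_i = g''(x_i). Step sizes h_i = 2, 1, 1, 1; slopes of the chords Δ_i = (y_(i+1) - y_i)/h_i = 0, -6, 9, 4.
  2·m_0 + 6·m_1 + 1·m_2 = 6(Δ_1 - Δ_0) = -36
  1·m_1 + 4·m_2 + 1·m_3 = 6(Δ_2 - Δ_1) = 90
  1·m_2 + 4·m_3 + 1·m_4 = 6(Δ_3 - Δ_2) = -30
Clamped end conditions give two more equations: 2h_0·m_0 + h_0·m_1 = 6(Δ_0 - g'(0)) = -12 and h_3·m_3 + 2h_3·m_4 = 6(g'(5) - Δ_3) = -48.
Solving: m_0 = 114/41, m_1 = -474/41, m_2 = 1140/41, m_3 = -396/41, m_4 = -786/41.

-11.5610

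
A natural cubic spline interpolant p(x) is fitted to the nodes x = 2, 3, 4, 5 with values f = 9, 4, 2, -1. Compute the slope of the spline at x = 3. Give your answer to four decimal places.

Let M_i = p''(x_i). Step sizes h_i = 1, 1, 1; slopes of the chords Δ_i = (y_(i+1) - y_i)/h_i = -5, -2, -3.
  1·M_0 + 4·M_1 + 1·M_2 = 6(Δ_1 - Δ_0) = 18
  1·M_1 + 4·M_2 + 1·M_3 = 6(Δ_2 - Δ_1) = -6
Natural end conditions: M_0 = M_3 = 0.
Forward elimination and back-substitution give M_0 = 0, M_1 = 26/5, M_2 = -14/5, M_3 = 0.
On [3, 4], p'(x) = b_1 + 2c_1·(x - 3) + 3d_1·(x - 3)² with b_1 = Δ_1 - h_1(2M_1 + M_2)/6 = -49/15, c_1 = M_1/2 = 13/5, d_1 = (M_2 - M_1)/(6h_1) = -4/3. So p'(3) = -49/15.

-3.2667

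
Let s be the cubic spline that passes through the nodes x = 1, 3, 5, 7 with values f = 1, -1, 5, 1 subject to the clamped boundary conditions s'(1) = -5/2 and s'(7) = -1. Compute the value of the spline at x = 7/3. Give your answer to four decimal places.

-1.4444

Put M_i = s'' at the i-th knot. Here h = (2, 2, 2) and Δ = (-1, 3, -2), so the interior equations h_(i-1)·M_(i-1) + 2(h_(i-1)+h_i)·M_i + h_i·M_(i+1) = 6(Δ_i − Δ_(i-1)) read
  2·M_0 + 8·M_1 + 2·M_2 = 6(Δ_1 - Δ_0) = 24
  2·M_1 + 8·M_2 + 2·M_3 = 6(Δ_2 - Δ_1) = -30
Clamped end conditions give two more equations: 2h_0·M_0 + h_0·M_1 = 6(Δ_0 - s'(1)) = 9 and h_2·M_2 + 2h_2·M_3 = 6(s'(7) - Δ_2) = 6.
Hence M_0 = 0, M_1 = 9/2, M_2 = -6, M_3 = 9/2.
On [1, 3], s(x) = 1 - 5/2·(x - 1) + 0·(x - 1)² + 3/8·(x - 1)³.
With (x - 1) = 4/3: s(7/3) = -13/9.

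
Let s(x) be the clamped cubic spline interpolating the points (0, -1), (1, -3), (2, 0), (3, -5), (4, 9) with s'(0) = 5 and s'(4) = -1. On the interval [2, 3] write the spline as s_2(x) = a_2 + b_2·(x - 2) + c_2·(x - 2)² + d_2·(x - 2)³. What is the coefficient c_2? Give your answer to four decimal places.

Let M_i = s''(x_i). Step sizes h_i = 1, 1, 1, 1; slopes of the chords Δ_i = (y_(i+1) - y_i)/h_i = -2, 3, -5, 14.
  1·M_0 + 4·M_1 + 1·M_2 = 6(Δ_1 - Δ_0) = 30
  1·M_1 + 4·M_2 + 1·M_3 = 6(Δ_2 - Δ_1) = -48
  1·M_2 + 4·M_3 + 1·M_4 = 6(Δ_3 - Δ_2) = 114
Clamped end conditions give two more equations: 2h_0·M_0 + h_0·M_1 = 6(Δ_0 - s'(0)) = -42 and h_3·M_3 + 2h_3·M_4 = 6(s'(4) - Δ_3) = -90.
Forward elimination and back-substitution give M_0 = -459/14, M_1 = 165/7, M_2 = -63/2, M_3 = 381/7, M_4 = -1011/14.
On [2, 3], with s_2(x) = a_2 + b_2·(x - 2) + c_2·(x - 2)² + d_2·(x - 2)³: c_2 = M_2/2 = -63/4, d_2 = (M_3 - M_2)/(6h_2) = 401/28, b_2 = Δ_2 - h_2(2M_2 + M_3)/6 = -25/7.

-15.7500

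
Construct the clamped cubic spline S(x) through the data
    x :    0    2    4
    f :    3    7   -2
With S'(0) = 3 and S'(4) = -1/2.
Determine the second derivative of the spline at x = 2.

-8

Put M_i = S'' at the i-th knot. Here h = (2, 2) and Δ = (2, -9/2), so the interior equations h_(i-1)·M_(i-1) + 2(h_(i-1)+h_i)·M_i + h_i·M_(i+1) = 6(Δ_i − Δ_(i-1)) read
  2·M_0 + 8·M_1 + 2·M_2 = 6(Δ_1 - Δ_0) = -39
Clamped end conditions give two more equations: 2h_0·M_0 + h_0·M_1 = 6(Δ_0 - S'(0)) = -6 and h_1·M_1 + 2h_1·M_2 = 6(S'(4) - Δ_1) = 24.
Forward elimination and back-substitution give M_0 = 5/2, M_1 = -8, M_2 = 10.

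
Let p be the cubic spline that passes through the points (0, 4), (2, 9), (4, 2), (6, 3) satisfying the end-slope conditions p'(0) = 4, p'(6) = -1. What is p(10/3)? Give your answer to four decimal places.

With M_i denoting the second derivative at x_i, h_i = 2, 2, 2, and Δ_i = (y_(i+1) − y_i)/h_i = 5/2, -7/2, 1/2:
  2·M_0 + 8·M_1 + 2·M_2 = 6(Δ_1 - Δ_0) = -36
  2·M_1 + 8·M_2 + 2·M_3 = 6(Δ_2 - Δ_1) = 24
Clamped end conditions give two more equations: 2h_0·M_0 + h_0·M_1 = 6(Δ_0 - p'(0)) = -9 and h_2·M_2 + 2h_2·M_3 = 6(p'(6) - Δ_2) = -9.
Solving: M_0 = 5/6, M_1 = -37/6, M_2 = 35/6, M_3 = -31/6.
On [2, 4], p(x) = 9 - 4/3·(x - 2) - 37/12·(x - 2)² + 1·(x - 2)³.
With (x - 2) = 4/3: p(10/3) = 37/9.

4.1111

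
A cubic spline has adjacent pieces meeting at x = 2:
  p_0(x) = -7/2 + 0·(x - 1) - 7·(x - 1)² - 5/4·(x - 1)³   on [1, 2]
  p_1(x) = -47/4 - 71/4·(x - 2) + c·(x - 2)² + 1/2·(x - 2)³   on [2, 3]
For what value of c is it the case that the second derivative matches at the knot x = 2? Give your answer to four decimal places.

-10.7500

p_0''(x) = -14 - 15/2·(x - 1), so p_0''(2) = -43/2. On the right, p_1''(2) = 2c, so c = -43/4.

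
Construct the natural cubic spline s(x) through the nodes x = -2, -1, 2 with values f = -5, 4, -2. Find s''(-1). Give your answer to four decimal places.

With M_i denoting the second derivative at x_i, h_i = 1, 3, and Δ_i = (y_(i+1) − y_i)/h_i = 9, -2:
  1·M_0 + 8·M_1 + 3·M_2 = 6(Δ_1 - Δ_0) = -66
Natural end conditions: M_0 = M_2 = 0.
Solving the tridiagonal system: M_0 = 0, M_1 = -33/4, M_2 = 0.

-8.2500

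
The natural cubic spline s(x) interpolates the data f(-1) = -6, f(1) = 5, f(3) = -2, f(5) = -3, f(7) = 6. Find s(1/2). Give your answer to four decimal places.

3.9141

Let M_i = s''(x_i). Step sizes h_i = 2, 2, 2, 2; slopes of the chords Δ_i = (y_(i+1) - y_i)/h_i = 11/2, -7/2, -1/2, 9/2.
  2·M_0 + 8·M_1 + 2·M_2 = 6(Δ_1 - Δ_0) = -54
  2·M_1 + 8·M_2 + 2·M_3 = 6(Δ_2 - Δ_1) = 18
  2·M_2 + 8·M_3 + 2·M_4 = 6(Δ_3 - Δ_2) = 30
Natural end conditions: M_0 = M_4 = 0.
Solving: M_0 = 0, M_1 = -213/28, M_2 = 24/7, M_3 = 81/28, M_4 = 0.
On [-1, 1], s(x) = -6 + 225/28·(x + 1) + 0·(x + 1)² - 71/112·(x + 1)³.
With (x + 1) = 3/2: s(1/2) = 501/128.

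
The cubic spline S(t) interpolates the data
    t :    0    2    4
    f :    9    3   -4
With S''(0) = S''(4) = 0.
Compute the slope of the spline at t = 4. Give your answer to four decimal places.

-3.6250

With m_i denoting the second derivative at x_i, h_i = 2, 2, and Δ_i = (y_(i+1) − y_i)/h_i = -3, -7/2:
  2·m_0 + 8·m_1 + 2·m_2 = 6(Δ_1 - Δ_0) = -3
Natural end conditions: m_0 = m_2 = 0.
Forward elimination and back-substitution give m_0 = 0, m_1 = -3/8, m_2 = 0.
On [2, 4], S'(t) = b_1 + 2c_1·(t - 2) + 3d_1·(t - 2)² with b_1 = Δ_1 - h_1(2m_1 + m_2)/6 = -13/4, c_1 = m_1/2 = -3/16, d_1 = (m_2 - m_1)/(6h_1) = 1/32. So S'(4) = -29/8.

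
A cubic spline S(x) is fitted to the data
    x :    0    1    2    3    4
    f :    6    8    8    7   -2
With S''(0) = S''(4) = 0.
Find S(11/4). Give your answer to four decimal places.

7.8410

With M_i denoting the second derivative at x_i, h_i = 1, 1, 1, 1, and Δ_i = (y_(i+1) − y_i)/h_i = 2, 0, -1, -9:
  1·M_0 + 4·M_1 + 1·M_2 = 6(Δ_1 - Δ_0) = -12
  1·M_1 + 4·M_2 + 1·M_3 = 6(Δ_2 - Δ_1) = -6
  1·M_2 + 4·M_3 + 1·M_4 = 6(Δ_3 - Δ_2) = -48
Natural end conditions: M_0 = M_4 = 0.
Solving the tridiagonal system: M_0 = 0, M_1 = -51/14, M_2 = 18/7, M_3 = -177/14, M_4 = 0.
On [2, 3], S(x) = 8 + 1/4·(x - 2) + 9/7·(x - 2)² - 71/28·(x - 2)³.
With (x - 2) = 3/4: S(11/4) = 14051/1792.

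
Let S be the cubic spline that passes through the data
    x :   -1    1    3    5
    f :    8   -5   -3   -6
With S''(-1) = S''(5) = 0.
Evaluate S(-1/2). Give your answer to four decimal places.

3.7344

Let M_i = S''(x_i). Step sizes h_i = 2, 2, 2; slopes of the chords Δ_i = (y_(i+1) - y_i)/h_i = -13/2, 1, -3/2.
  2·M_0 + 8·M_1 + 2·M_2 = 6(Δ_1 - Δ_0) = 45
  2·M_1 + 8·M_2 + 2·M_3 = 6(Δ_2 - Δ_1) = -15
Natural end conditions: M_0 = M_3 = 0.
Forward elimination and back-substitution give M_0 = 0, M_1 = 13/2, M_2 = -7/2, M_3 = 0.
On [-1, 1], S(x) = 8 - 26/3·(x + 1) + 0·(x + 1)² + 13/24·(x + 1)³.
With (x + 1) = 1/2: S(-1/2) = 239/64.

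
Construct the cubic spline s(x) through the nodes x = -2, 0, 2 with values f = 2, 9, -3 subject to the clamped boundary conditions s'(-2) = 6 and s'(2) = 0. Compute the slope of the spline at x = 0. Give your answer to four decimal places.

With M_i denoting the second derivative at x_i, h_i = 2, 2, and Δ_i = (y_(i+1) − y_i)/h_i = 7/2, -6:
  2·M_0 + 8·M_1 + 2·M_2 = 6(Δ_1 - Δ_0) = -57
Clamped end conditions give two more equations: 2h_0·M_0 + h_0·M_1 = 6(Δ_0 - s'(-2)) = -15 and h_1·M_1 + 2h_1·M_2 = 6(s'(2) - Δ_1) = 36.
Forward elimination and back-substitution give M_0 = 15/8, M_1 = -45/4, M_2 = 117/8.
On [0, 2], s'(x) = b_1 + 2c_1·x + 3d_1·x² with b_1 = Δ_1 - h_1(2M_1 + M_2)/6 = -27/8, c_1 = M_1/2 = -45/8, d_1 = (M_2 - M_1)/(6h_1) = 69/32. So s'(0) = -27/8.

-3.3750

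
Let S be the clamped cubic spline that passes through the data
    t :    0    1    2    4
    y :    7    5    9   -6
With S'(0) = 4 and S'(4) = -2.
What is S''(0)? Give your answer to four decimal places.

With m_i denoting the second derivative at x_i, h_i = 1, 1, 2, and Δ_i = (y_(i+1) − y_i)/h_i = -2, 4, -15/2:
  1·m_0 + 4·m_1 + 1·m_2 = 6(Δ_1 - Δ_0) = 36
  1·m_1 + 6·m_2 + 2·m_3 = 6(Δ_2 - Δ_1) = -69
Clamped end conditions give two more equations: 2h_0·m_0 + h_0·m_1 = 6(Δ_0 - S'(0)) = -36 and h_2·m_2 + 2h_2·m_3 = 6(S'(4) - Δ_2) = 33.
Solving the tridiagonal system: m_0 = -633/22, m_1 = 237/11, m_2 = -471/22, m_3 = 417/22.

-28.7727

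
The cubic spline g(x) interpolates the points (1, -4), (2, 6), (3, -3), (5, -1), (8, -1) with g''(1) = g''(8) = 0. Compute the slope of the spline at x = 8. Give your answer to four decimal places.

-1.9766

Put σ_i = g'' at the i-th knot. Here h = (1, 1, 2, 3) and Δ = (10, -9, 1, 0), so the interior equations h_(i-1)·σ_(i-1) + 2(h_(i-1)+h_i)·σ_i + h_i·σ_(i+1) = 6(Δ_i − Δ_(i-1)) read
  1·σ_0 + 4·σ_1 + 1·σ_2 = 6(Δ_1 - Δ_0) = -114
  1·σ_1 + 6·σ_2 + 2·σ_3 = 6(Δ_2 - Δ_1) = 60
  2·σ_2 + 10·σ_3 + 3·σ_4 = 6(Δ_3 - Δ_2) = -6
Natural end conditions: σ_0 = σ_4 = 0.
Solving: σ_0 = 0, σ_1 = -3498/107, σ_2 = 1794/107, σ_3 = -423/107, σ_4 = 0.
On [5, 8], g'(x) = b_3 + 2c_3·(x - 5) + 3d_3·(x - 5)² with b_3 = Δ_3 - h_3(2σ_3 + σ_4)/6 = 423/107, c_3 = σ_3/2 = -423/214, d_3 = (σ_4 - σ_3)/(6h_3) = 47/214. So g'(8) = -423/214.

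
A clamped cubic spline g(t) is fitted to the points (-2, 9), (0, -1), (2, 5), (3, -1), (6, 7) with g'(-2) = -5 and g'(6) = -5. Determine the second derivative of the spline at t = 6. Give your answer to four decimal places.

-14.5917

Put m_i = g'' at the i-th knot. Here h = (2, 2, 1, 3) and Δ = (-5, 3, -6, 8/3), so the interior equations h_(i-1)·m_(i-1) + 2(h_(i-1)+h_i)·m_i + h_i·m_(i+1) = 6(Δ_i − Δ_(i-1)) read
  2·m_0 + 8·m_1 + 2·m_2 = 6(Δ_1 - Δ_0) = 48
  2·m_1 + 6·m_2 + 1·m_3 = 6(Δ_2 - Δ_1) = -54
  1·m_2 + 8·m_3 + 3·m_4 = 6(Δ_3 - Δ_2) = 52
Clamped end conditions give two more equations: 2h_0·m_0 + h_0·m_1 = 6(Δ_0 - g'(-2)) = 0 and h_3·m_3 + 2h_3·m_4 = 6(g'(6) - Δ_3) = -46.
Solving: m_0 = -223/40, m_1 = 223/20, m_2 = -601/40, m_3 = 277/20, m_4 = -1751/120.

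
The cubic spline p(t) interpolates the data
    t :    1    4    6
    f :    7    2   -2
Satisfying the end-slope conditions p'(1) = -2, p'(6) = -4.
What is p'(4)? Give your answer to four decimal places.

With m_i denoting the second derivative at x_i, h_i = 3, 2, and Δ_i = (y_(i+1) − y_i)/h_i = -5/3, -2:
  3·m_0 + 10·m_1 + 2·m_2 = 6(Δ_1 - Δ_0) = -2
Clamped end conditions give two more equations: 2h_0·m_0 + h_0·m_1 = 6(Δ_0 - p'(1)) = 2 and h_1·m_1 + 2h_1·m_2 = 6(p'(6) - Δ_1) = -12.
Solving: m_0 = 2/15, m_1 = 2/5, m_2 = -16/5.
On [4, 6], p'(t) = b_1 + 2c_1·(t - 4) + 3d_1·(t - 4)² with b_1 = Δ_1 - h_1(2m_1 + m_2)/6 = -6/5, c_1 = m_1/2 = 1/5, d_1 = (m_2 - m_1)/(6h_1) = -3/10. So p'(4) = -6/5.

-1.2000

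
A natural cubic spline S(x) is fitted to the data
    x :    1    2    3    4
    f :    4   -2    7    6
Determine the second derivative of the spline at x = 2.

28

With M_i denoting the second derivative at x_i, h_i = 1, 1, 1, and Δ_i = (y_(i+1) − y_i)/h_i = -6, 9, -1:
  1·M_0 + 4·M_1 + 1·M_2 = 6(Δ_1 - Δ_0) = 90
  1·M_1 + 4·M_2 + 1·M_3 = 6(Δ_2 - Δ_1) = -60
Natural end conditions: M_0 = M_3 = 0.
Forward elimination and back-substitution give M_0 = 0, M_1 = 28, M_2 = -22, M_3 = 0.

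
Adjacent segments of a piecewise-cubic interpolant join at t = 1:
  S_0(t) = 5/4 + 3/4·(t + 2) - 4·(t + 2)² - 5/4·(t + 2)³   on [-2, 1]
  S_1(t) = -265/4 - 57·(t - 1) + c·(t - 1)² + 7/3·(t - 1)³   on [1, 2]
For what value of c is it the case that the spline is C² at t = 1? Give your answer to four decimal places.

S_0''(t) = -8 - 15/2·(t + 2), so S_0''(1) = -61/2. On the right, S_1''(1) = 2c, so c = -61/4.

-15.2500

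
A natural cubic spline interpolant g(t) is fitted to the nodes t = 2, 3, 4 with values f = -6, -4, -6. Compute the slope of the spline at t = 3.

Put M_i = g'' at the i-th knot. Here h = (1, 1) and Δ = (2, -2), so the interior equations h_(i-1)·M_(i-1) + 2(h_(i-1)+h_i)·M_i + h_i·M_(i+1) = 6(Δ_i − Δ_(i-1)) read
  1·M_0 + 4·M_1 + 1·M_2 = 6(Δ_1 - Δ_0) = -24
Natural end conditions: M_0 = M_2 = 0.
Forward elimination and back-substitution give M_0 = 0, M_1 = -6, M_2 = 0.
On [3, 4], g'(t) = b_1 + 2c_1·(t - 3) + 3d_1·(t - 3)² with b_1 = Δ_1 - h_1(2M_1 + M_2)/6 = 0, c_1 = M_1/2 = -3, d_1 = (M_2 - M_1)/(6h_1) = 1. So g'(3) = 0.

0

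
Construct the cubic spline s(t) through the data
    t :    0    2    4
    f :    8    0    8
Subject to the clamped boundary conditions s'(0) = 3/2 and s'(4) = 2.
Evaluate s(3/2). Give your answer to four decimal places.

1.6367

With M_i denoting the second derivative at x_i, h_i = 2, 2, and Δ_i = (y_(i+1) − y_i)/h_i = -4, 4:
  2·M_0 + 8·M_1 + 2·M_2 = 6(Δ_1 - Δ_0) = 48
Clamped end conditions give two more equations: 2h_0·M_0 + h_0·M_1 = 6(Δ_0 - s'(0)) = -33 and h_1·M_1 + 2h_1·M_2 = 6(s'(4) - Δ_1) = -12.
Solving the tridiagonal system: M_0 = -113/8, M_1 = 47/4, M_2 = -71/8.
On [0, 2], s(t) = 8 + 3/2·t - 113/16·t² + 69/32·t³.
With t = 3/2: s(3/2) = 419/256.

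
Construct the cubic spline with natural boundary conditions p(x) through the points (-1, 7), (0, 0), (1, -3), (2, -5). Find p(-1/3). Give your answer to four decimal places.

1.9630

Put σ_i = p'' at the i-th knot. Here h = (1, 1, 1) and Δ = (-7, -3, -2), so the interior equations h_(i-1)·σ_(i-1) + 2(h_(i-1)+h_i)·σ_i + h_i·σ_(i+1) = 6(Δ_i − Δ_(i-1)) read
  1·σ_0 + 4·σ_1 + 1·σ_2 = 6(Δ_1 - Δ_0) = 24
  1·σ_1 + 4·σ_2 + 1·σ_3 = 6(Δ_2 - Δ_1) = 6
Natural end conditions: σ_0 = σ_3 = 0.
Hence σ_0 = 0, σ_1 = 6, σ_2 = 0, σ_3 = 0.
On [-1, 0], p(x) = 7 - 8·(x + 1) + 0·(x + 1)² + 1·(x + 1)³.
With (x + 1) = 2/3: p(-1/3) = 53/27.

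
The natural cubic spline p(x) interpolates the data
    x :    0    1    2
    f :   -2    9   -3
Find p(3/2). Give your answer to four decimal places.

5.1563

With m_i denoting the second derivative at x_i, h_i = 1, 1, and Δ_i = (y_(i+1) − y_i)/h_i = 11, -12:
  1·m_0 + 4·m_1 + 1·m_2 = 6(Δ_1 - Δ_0) = -138
Natural end conditions: m_0 = m_2 = 0.
Solving: m_0 = 0, m_1 = -69/2, m_2 = 0.
On [1, 2], p(x) = 9 - 1/2·(x - 1) - 69/4·(x - 1)² + 23/4·(x - 1)³.
With (x - 1) = 1/2: p(3/2) = 165/32.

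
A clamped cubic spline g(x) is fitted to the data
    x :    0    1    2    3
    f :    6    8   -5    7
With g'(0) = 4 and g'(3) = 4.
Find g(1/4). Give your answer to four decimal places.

Write M_i for g''(x_i). With h_i = 1, 1, 1 and divided differences Δ_i = 2, -13, 12, the continuity of g' gives the tridiagonal system
  1·M_0 + 4·M_1 + 1·M_2 = 6(Δ_1 - Δ_0) = -90
  1·M_1 + 4·M_2 + 1·M_3 = 6(Δ_2 - Δ_1) = 150
Clamped end conditions give two more equations: 2h_0·M_0 + h_0·M_1 = 6(Δ_0 - g'(0)) = -12 and h_2·M_2 + 2h_2·M_3 = 6(g'(3) - Δ_2) = -48.
Forward elimination and back-substitution give M_0 = 74/5, M_1 = -208/5, M_2 = 308/5, M_3 = -274/5.
On [0, 1], g(x) = 6 + 4·x + 37/5·x² - 47/5·x³.
With x = 1/4: g(1/4) = 2341/320.

7.3156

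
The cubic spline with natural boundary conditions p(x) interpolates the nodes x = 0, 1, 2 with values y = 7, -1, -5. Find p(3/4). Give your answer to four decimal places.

0.6719

Put M_i = p'' at the i-th knot. Here h = (1, 1) and Δ = (-8, -4), so the interior equations h_(i-1)·M_(i-1) + 2(h_(i-1)+h_i)·M_i + h_i·M_(i+1) = 6(Δ_i − Δ_(i-1)) read
  1·M_0 + 4·M_1 + 1·M_2 = 6(Δ_1 - Δ_0) = 24
Natural end conditions: M_0 = M_2 = 0.
Hence M_0 = 0, M_1 = 6, M_2 = 0.
On [0, 1], p(x) = 7 - 9·x + 0·x² + 1·x³.
With x = 3/4: p(3/4) = 43/64.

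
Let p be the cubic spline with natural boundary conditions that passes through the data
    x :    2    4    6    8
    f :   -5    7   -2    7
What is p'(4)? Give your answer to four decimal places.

Let m_i = p''(x_i). Step sizes h_i = 2, 2, 2; slopes of the chords Δ_i = (y_(i+1) - y_i)/h_i = 6, -9/2, 9/2.
  2·m_0 + 8·m_1 + 2·m_2 = 6(Δ_1 - Δ_0) = -63
  2·m_1 + 8·m_2 + 2·m_3 = 6(Δ_2 - Δ_1) = 54
Natural end conditions: m_0 = m_3 = 0.
Hence m_0 = 0, m_1 = -51/5, m_2 = 93/10, m_3 = 0.
On [4, 6], p'(x) = b_1 + 2c_1·(x - 4) + 3d_1·(x - 4)² with b_1 = Δ_1 - h_1(2m_1 + m_2)/6 = -4/5, c_1 = m_1/2 = -51/10, d_1 = (m_2 - m_1)/(6h_1) = 13/8. So p'(4) = -4/5.

-0.8000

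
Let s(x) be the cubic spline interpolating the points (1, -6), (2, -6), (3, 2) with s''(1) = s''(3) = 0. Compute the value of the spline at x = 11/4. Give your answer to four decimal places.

With σ_i denoting the second derivative at x_i, h_i = 1, 1, and Δ_i = (y_(i+1) − y_i)/h_i = 0, 8:
  1·σ_0 + 4·σ_1 + 1·σ_2 = 6(Δ_1 - Δ_0) = 48
Natural end conditions: σ_0 = σ_2 = 0.
Solving: σ_0 = 0, σ_1 = 12, σ_2 = 0.
On [2, 3], s(x) = -6 + 4·(x - 2) + 6·(x - 2)² - 2·(x - 2)³.
With (x - 2) = 3/4: s(11/4) = -15/32.

-0.4688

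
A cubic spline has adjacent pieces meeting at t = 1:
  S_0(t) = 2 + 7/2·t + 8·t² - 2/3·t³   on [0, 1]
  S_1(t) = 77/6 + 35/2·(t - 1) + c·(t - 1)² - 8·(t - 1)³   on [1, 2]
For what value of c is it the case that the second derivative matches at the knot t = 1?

6

S_0''(t) = 16 - 4·t, so S_0''(1) = 12. On the right, S_1''(1) = 2c, so c = 6.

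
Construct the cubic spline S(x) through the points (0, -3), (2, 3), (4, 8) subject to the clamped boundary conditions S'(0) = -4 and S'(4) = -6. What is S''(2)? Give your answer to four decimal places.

Put m_i = S'' at the i-th knot. Here h = (2, 2) and Δ = (3, 5/2), so the interior equations h_(i-1)·m_(i-1) + 2(h_(i-1)+h_i)·m_i + h_i·m_(i+1) = 6(Δ_i − Δ_(i-1)) read
  2·m_0 + 8·m_1 + 2·m_2 = 6(Δ_1 - Δ_0) = -3
Clamped end conditions give two more equations: 2h_0·m_0 + h_0·m_1 = 6(Δ_0 - S'(0)) = 42 and h_1·m_1 + 2h_1·m_2 = 6(S'(4) - Δ_1) = -51.
Solving: m_0 = 83/8, m_1 = 1/4, m_2 = -103/8.

0.2500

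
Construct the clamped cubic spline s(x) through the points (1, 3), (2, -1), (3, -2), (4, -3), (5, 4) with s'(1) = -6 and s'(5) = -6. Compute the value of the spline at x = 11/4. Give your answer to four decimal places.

Write M_i for s''(x_i). With h_i = 1, 1, 1, 1 and divided differences Δ_i = -4, -1, -1, 7, the continuity of s' gives the tridiagonal system
  1·M_0 + 4·M_1 + 1·M_2 = 6(Δ_1 - Δ_0) = 18
  1·M_1 + 4·M_2 + 1·M_3 = 6(Δ_2 - Δ_1) = 0
  1·M_2 + 4·M_3 + 1·M_4 = 6(Δ_3 - Δ_2) = 48
Clamped end conditions give two more equations: 2h_0·M_0 + h_0·M_1 = 6(Δ_0 - s'(1)) = 12 and h_3·M_3 + 2h_3·M_4 = 6(s'(5) - Δ_3) = -78.
Solving: M_0 = 87/28, M_1 = 81/14, M_2 = -33/4, M_3 = 381/14, M_4 = -1473/28.
On [2, 3], s(x) = -1 - 87/56·(x - 2) + 81/28·(x - 2)² - 131/56·(x - 2)³.
With (x - 2) = 3/4: s(11/4) = -5465/3584.

-1.5248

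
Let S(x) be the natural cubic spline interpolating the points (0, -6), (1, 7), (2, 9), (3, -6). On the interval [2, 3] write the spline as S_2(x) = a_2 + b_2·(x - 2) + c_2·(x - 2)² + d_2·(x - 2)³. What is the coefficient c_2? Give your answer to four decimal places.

With M_i denoting the second derivative at x_i, h_i = 1, 1, 1, and Δ_i = (y_(i+1) − y_i)/h_i = 13, 2, -15:
  1·M_0 + 4·M_1 + 1·M_2 = 6(Δ_1 - Δ_0) = -66
  1·M_1 + 4·M_2 + 1·M_3 = 6(Δ_2 - Δ_1) = -102
Natural end conditions: M_0 = M_3 = 0.
Hence M_0 = 0, M_1 = -54/5, M_2 = -114/5, M_3 = 0.
On [2, 3], with S_2(x) = a_2 + b_2·(x - 2) + c_2·(x - 2)² + d_2·(x - 2)³: c_2 = M_2/2 = -57/5, d_2 = (M_3 - M_2)/(6h_2) = 19/5, b_2 = Δ_2 - h_2(2M_2 + M_3)/6 = -37/5.

-11.4000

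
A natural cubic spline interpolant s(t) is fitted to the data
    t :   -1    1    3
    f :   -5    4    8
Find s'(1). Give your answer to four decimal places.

With M_i denoting the second derivative at x_i, h_i = 2, 2, and Δ_i = (y_(i+1) − y_i)/h_i = 9/2, 2:
  2·M_0 + 8·M_1 + 2·M_2 = 6(Δ_1 - Δ_0) = -15
Natural end conditions: M_0 = M_2 = 0.
Solving the tridiagonal system: M_0 = 0, M_1 = -15/8, M_2 = 0.
On [1, 3], s'(t) = b_1 + 2c_1·(t - 1) + 3d_1·(t - 1)² with b_1 = Δ_1 - h_1(2M_1 + M_2)/6 = 13/4, c_1 = M_1/2 = -15/16, d_1 = (M_2 - M_1)/(6h_1) = 5/32. So s'(1) = 13/4.

3.2500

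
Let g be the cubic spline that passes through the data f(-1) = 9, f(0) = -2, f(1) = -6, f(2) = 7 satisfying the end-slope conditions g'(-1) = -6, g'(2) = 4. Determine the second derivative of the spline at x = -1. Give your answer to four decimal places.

-18.1333

With σ_i denoting the second derivative at x_i, h_i = 1, 1, 1, and Δ_i = (y_(i+1) − y_i)/h_i = -11, -4, 13:
  1·σ_0 + 4·σ_1 + 1·σ_2 = 6(Δ_1 - Δ_0) = 42
  1·σ_1 + 4·σ_2 + 1·σ_3 = 6(Δ_2 - Δ_1) = 102
Clamped end conditions give two more equations: 2h_0·σ_0 + h_0·σ_1 = 6(Δ_0 - g'(-1)) = -30 and h_2·σ_2 + 2h_2·σ_3 = 6(g'(2) - Δ_2) = -54.
Solving: σ_0 = -272/15, σ_1 = 94/15, σ_2 = 526/15, σ_3 = -668/15.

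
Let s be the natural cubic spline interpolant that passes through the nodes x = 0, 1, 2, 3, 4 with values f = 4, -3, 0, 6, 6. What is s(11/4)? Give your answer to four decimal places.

Let m_i = s''(x_i). Step sizes h_i = 1, 1, 1, 1; slopes of the chords Δ_i = (y_(i+1) - y_i)/h_i = -7, 3, 6, 0.
  1·m_0 + 4·m_1 + 1·m_2 = 6(Δ_1 - Δ_0) = 60
  1·m_1 + 4·m_2 + 1·m_3 = 6(Δ_2 - Δ_1) = 18
  1·m_2 + 4·m_3 + 1·m_4 = 6(Δ_3 - Δ_2) = -36
Natural end conditions: m_0 = m_4 = 0.
Solving: m_0 = 0, m_1 = 99/7, m_2 = 24/7, m_3 = -69/7, m_4 = 0.
On [2, 3], s(x) = 0 + 13/2·(x - 2) + 12/7·(x - 2)² - 31/14·(x - 2)³.
With (x - 2) = 3/4: s(11/4) = 4395/896.

4.9051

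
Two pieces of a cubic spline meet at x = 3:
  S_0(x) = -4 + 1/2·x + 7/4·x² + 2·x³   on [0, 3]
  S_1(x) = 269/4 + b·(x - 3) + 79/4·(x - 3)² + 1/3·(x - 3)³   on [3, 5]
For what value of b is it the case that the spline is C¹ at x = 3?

65

S_0'(x) = 1/2 + 7/2·x + 6·x², so S_0'(3) = 65. On the right, S_1'(3) = b, so b = 65.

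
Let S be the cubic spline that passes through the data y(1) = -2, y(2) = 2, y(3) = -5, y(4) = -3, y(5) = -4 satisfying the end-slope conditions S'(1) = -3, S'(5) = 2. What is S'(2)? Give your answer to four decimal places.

-0.5179

With m_i denoting the second derivative at x_i, h_i = 1, 1, 1, 1, and Δ_i = (y_(i+1) − y_i)/h_i = 4, -7, 2, -1:
  1·m_0 + 4·m_1 + 1·m_2 = 6(Δ_1 - Δ_0) = -66
  1·m_1 + 4·m_2 + 1·m_3 = 6(Δ_2 - Δ_1) = 54
  1·m_2 + 4·m_3 + 1·m_4 = 6(Δ_3 - Δ_2) = -18
Clamped end conditions give two more equations: 2h_0·m_0 + h_0·m_1 = 6(Δ_0 - S'(1)) = 42 and h_3·m_3 + 2h_3·m_4 = 6(S'(5) - Δ_3) = 18.
Solving the tridiagonal system: m_0 = 1037/28, m_1 = -449/14, m_2 = 101/4, m_3 = -209/14, m_4 = 461/28.
On [2, 3], S'(t) = b_1 + 2c_1·(t - 2) + 3d_1·(t - 2)² with b_1 = Δ_1 - h_1(2m_1 + m_2)/6 = -29/56, c_1 = m_1/2 = -449/28, d_1 = (m_2 - m_1)/(6h_1) = 535/56. So S'(2) = -29/56.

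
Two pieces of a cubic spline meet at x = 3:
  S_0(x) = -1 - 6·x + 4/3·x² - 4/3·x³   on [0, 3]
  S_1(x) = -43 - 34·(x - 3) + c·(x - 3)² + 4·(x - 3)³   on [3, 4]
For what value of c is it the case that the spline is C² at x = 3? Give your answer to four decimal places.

-10.6667

S_0''(x) = 8/3 - 8·x, so S_0''(3) = -64/3. On the right, S_1''(3) = 2c, so c = -32/3.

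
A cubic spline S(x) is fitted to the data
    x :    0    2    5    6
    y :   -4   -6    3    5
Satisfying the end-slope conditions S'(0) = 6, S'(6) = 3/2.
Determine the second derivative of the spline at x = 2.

Let m_i = S''(x_i). Step sizes h_i = 2, 3, 1; slopes of the chords Δ_i = (y_(i+1) - y_i)/h_i = -1, 3, 2.
  2·m_0 + 10·m_1 + 3·m_2 = 6(Δ_1 - Δ_0) = 24
  3·m_1 + 8·m_2 + 1·m_3 = 6(Δ_2 - Δ_1) = -6
Clamped end conditions give two more equations: 2h_0·m_0 + h_0·m_1 = 6(Δ_0 - S'(0)) = -42 and h_2·m_2 + 2h_2·m_3 = 6(S'(6) - Δ_2) = -3.
Solving: m_0 = -27/2, m_1 = 6, m_2 = -3, m_3 = 0.

6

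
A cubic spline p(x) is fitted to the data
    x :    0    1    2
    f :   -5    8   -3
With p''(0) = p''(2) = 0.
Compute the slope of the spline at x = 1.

Put M_i = p'' at the i-th knot. Here h = (1, 1) and Δ = (13, -11), so the interior equations h_(i-1)·M_(i-1) + 2(h_(i-1)+h_i)·M_i + h_i·M_(i+1) = 6(Δ_i − Δ_(i-1)) read
  1·M_0 + 4·M_1 + 1·M_2 = 6(Δ_1 - Δ_0) = -144
Natural end conditions: M_0 = M_2 = 0.
Hence M_0 = 0, M_1 = -36, M_2 = 0.
On [1, 2], p'(x) = b_1 + 2c_1·(x - 1) + 3d_1·(x - 1)² with b_1 = Δ_1 - h_1(2M_1 + M_2)/6 = 1, c_1 = M_1/2 = -18, d_1 = (M_2 - M_1)/(6h_1) = 6. So p'(1) = 1.

1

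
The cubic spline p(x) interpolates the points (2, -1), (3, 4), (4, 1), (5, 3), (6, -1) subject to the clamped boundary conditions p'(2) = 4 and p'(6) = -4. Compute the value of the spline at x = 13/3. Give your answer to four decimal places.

Let M_i = p''(x_i). Step sizes h_i = 1, 1, 1, 1; slopes of the chords Δ_i = (y_(i+1) - y_i)/h_i = 5, -3, 2, -4.
  1·M_0 + 4·M_1 + 1·M_2 = 6(Δ_1 - Δ_0) = -48
  1·M_1 + 4·M_2 + 1·M_3 = 6(Δ_2 - Δ_1) = 30
  1·M_2 + 4·M_3 + 1·M_4 = 6(Δ_3 - Δ_2) = -36
Clamped end conditions give two more equations: 2h_0·M_0 + h_0·M_1 = 6(Δ_0 - p'(2)) = 6 and h_3·M_3 + 2h_3·M_4 = 6(p'(6) - Δ_3) = 0.
Forward elimination and back-substitution give M_0 = 88/7, M_1 = -134/7, M_2 = 16, M_3 = -104/7, M_4 = 52/7.
On [4, 5], p(x) = 1 - 6/7·(x - 4) + 8·(x - 4)² - 36/7·(x - 4)³.
With (x - 4) = 1/3: p(13/3) = 89/63.

1.4127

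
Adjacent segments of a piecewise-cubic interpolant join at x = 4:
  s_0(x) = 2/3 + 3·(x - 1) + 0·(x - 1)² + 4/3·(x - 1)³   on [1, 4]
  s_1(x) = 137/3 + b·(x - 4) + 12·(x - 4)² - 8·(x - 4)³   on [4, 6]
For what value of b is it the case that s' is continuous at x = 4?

39

s_0'(x) = 3 + 0·(x - 1) + 4·(x - 1)², so s_0'(4) = 39. On the right, s_1'(4) = b, so b = 39.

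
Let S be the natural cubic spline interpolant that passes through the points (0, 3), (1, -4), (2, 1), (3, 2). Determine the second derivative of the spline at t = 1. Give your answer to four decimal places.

20.8000

Put σ_i = S'' at the i-th knot. Here h = (1, 1, 1) and Δ = (-7, 5, 1), so the interior equations h_(i-1)·σ_(i-1) + 2(h_(i-1)+h_i)·σ_i + h_i·σ_(i+1) = 6(Δ_i − Δ_(i-1)) read
  1·σ_0 + 4·σ_1 + 1·σ_2 = 6(Δ_1 - Δ_0) = 72
  1·σ_1 + 4·σ_2 + 1·σ_3 = 6(Δ_2 - Δ_1) = -24
Natural end conditions: σ_0 = σ_3 = 0.
Solving the tridiagonal system: σ_0 = 0, σ_1 = 104/5, σ_2 = -56/5, σ_3 = 0.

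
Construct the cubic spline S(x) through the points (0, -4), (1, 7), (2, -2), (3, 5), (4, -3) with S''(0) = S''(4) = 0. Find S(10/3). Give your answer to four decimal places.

4.3770

Let σ_i = S''(x_i). Step sizes h_i = 1, 1, 1, 1; slopes of the chords Δ_i = (y_(i+1) - y_i)/h_i = 11, -9, 7, -8.
  1·σ_0 + 4·σ_1 + 1·σ_2 = 6(Δ_1 - Δ_0) = -120
  1·σ_1 + 4·σ_2 + 1·σ_3 = 6(Δ_2 - Δ_1) = 96
  1·σ_2 + 4·σ_3 + 1·σ_4 = 6(Δ_3 - Δ_2) = -90
Natural end conditions: σ_0 = σ_4 = 0.
Hence σ_0 = 0, σ_1 = -1137/28, σ_2 = 297/7, σ_3 = -927/28, σ_4 = 0.
On [3, 4], S(x) = 5 + 85/28·(x - 3) - 927/56·(x - 3)² + 309/56·(x - 3)³.
With (x - 3) = 1/3: S(10/3) = 1103/252.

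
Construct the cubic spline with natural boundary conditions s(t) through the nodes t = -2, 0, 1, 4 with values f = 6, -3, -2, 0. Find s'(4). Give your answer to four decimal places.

0.1879

With m_i denoting the second derivative at x_i, h_i = 2, 1, 3, and Δ_i = (y_(i+1) − y_i)/h_i = -9/2, 1, 2/3:
  2·m_0 + 6·m_1 + 1·m_2 = 6(Δ_1 - Δ_0) = 33
  1·m_1 + 8·m_2 + 3·m_3 = 6(Δ_2 - Δ_1) = -2
Natural end conditions: m_0 = m_3 = 0.
Forward elimination and back-substitution give m_0 = 0, m_1 = 266/47, m_2 = -45/47, m_3 = 0.
On [1, 4], s'(t) = b_2 + 2c_2·(t - 1) + 3d_2·(t - 1)² with b_2 = Δ_2 - h_2(2m_2 + m_3)/6 = 229/141, c_2 = m_2/2 = -45/94, d_2 = (m_3 - m_2)/(6h_2) = 5/94. So s'(4) = 53/282.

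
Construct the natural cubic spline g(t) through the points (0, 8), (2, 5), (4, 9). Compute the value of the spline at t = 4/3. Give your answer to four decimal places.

5.3519

Put M_i = g'' at the i-th knot. Here h = (2, 2) and Δ = (-3/2, 2), so the interior equations h_(i-1)·M_(i-1) + 2(h_(i-1)+h_i)·M_i + h_i·M_(i+1) = 6(Δ_i − Δ_(i-1)) read
  2·M_0 + 8·M_1 + 2·M_2 = 6(Δ_1 - Δ_0) = 21
Natural end conditions: M_0 = M_2 = 0.
Hence M_0 = 0, M_1 = 21/8, M_2 = 0.
On [0, 2], g(t) = 8 - 19/8·t + 0·t² + 7/32·t³.
With t = 4/3: g(4/3) = 289/54.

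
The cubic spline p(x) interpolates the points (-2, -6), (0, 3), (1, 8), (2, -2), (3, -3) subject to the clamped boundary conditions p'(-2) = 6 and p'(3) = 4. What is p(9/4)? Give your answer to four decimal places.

-3.5211

With m_i denoting the second derivative at x_i, h_i = 2, 1, 1, 1, and Δ_i = (y_(i+1) − y_i)/h_i = 9/2, 5, -10, -1:
  2·m_0 + 6·m_1 + 1·m_2 = 6(Δ_1 - Δ_0) = 3
  1·m_1 + 4·m_2 + 1·m_3 = 6(Δ_2 - Δ_1) = -90
  1·m_2 + 4·m_3 + 1·m_4 = 6(Δ_3 - Δ_2) = 54
Clamped end conditions give two more equations: 2h_0·m_0 + h_0·m_1 = 6(Δ_0 - p'(-2)) = -9 and h_3·m_3 + 2h_3·m_4 = 6(p'(3) - Δ_3) = 30.
Forward elimination and back-substitution give m_0 = -971/164, m_1 = 301/41, m_2 = -2395/82, m_3 = 799/41, m_4 = 431/82.
On [2, 3], p(x) = -2 - 1373/164·(x - 2) + 799/82·(x - 2)² - 389/164·(x - 2)³.
With (x - 2) = 1/4: p(9/4) = -36957/10496.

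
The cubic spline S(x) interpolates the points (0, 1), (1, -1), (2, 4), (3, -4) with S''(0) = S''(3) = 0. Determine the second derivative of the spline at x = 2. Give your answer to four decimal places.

-23.6000

Put M_i = S'' at the i-th knot. Here h = (1, 1, 1) and Δ = (-2, 5, -8), so the interior equations h_(i-1)·M_(i-1) + 2(h_(i-1)+h_i)·M_i + h_i·M_(i+1) = 6(Δ_i − Δ_(i-1)) read
  1·M_0 + 4·M_1 + 1·M_2 = 6(Δ_1 - Δ_0) = 42
  1·M_1 + 4·M_2 + 1·M_3 = 6(Δ_2 - Δ_1) = -78
Natural end conditions: M_0 = M_3 = 0.
Solving: M_0 = 0, M_1 = 82/5, M_2 = -118/5, M_3 = 0.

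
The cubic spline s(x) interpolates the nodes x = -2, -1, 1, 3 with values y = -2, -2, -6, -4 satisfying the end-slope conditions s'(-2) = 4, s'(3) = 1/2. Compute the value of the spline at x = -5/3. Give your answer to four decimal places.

Write M_i for s''(x_i). With h_i = 1, 2, 2 and divided differences Δ_i = 0, -2, 1, the continuity of s' gives the tridiagonal system
  1·M_0 + 6·M_1 + 2·M_2 = 6(Δ_1 - Δ_0) = -12
  2·M_1 + 8·M_2 + 2·M_3 = 6(Δ_2 - Δ_1) = 18
Clamped end conditions give two more equations: 2h_0·M_0 + h_0·M_1 = 6(Δ_0 - s'(-2)) = -24 and h_2·M_2 + 2h_2·M_3 = 6(s'(3) - Δ_2) = -3.
Solving: M_0 = -263/23, M_1 = -26/23, M_2 = 143/46, M_3 = -53/23.
On [-2, -1], s(x) = -2 + 4·(x + 2) - 263/46·(x + 2)² + 79/46·(x + 2)³.
With (x + 2) = 1/3: s(-5/3) = -769/621.

-1.2383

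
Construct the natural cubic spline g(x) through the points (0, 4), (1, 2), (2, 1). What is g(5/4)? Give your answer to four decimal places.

Write m_i for g''(x_i). With h_i = 1, 1 and divided differences Δ_i = -2, -1, the continuity of g' gives the tridiagonal system
  1·m_0 + 4·m_1 + 1·m_2 = 6(Δ_1 - Δ_0) = 6
Natural end conditions: m_0 = m_2 = 0.
Solving: m_0 = 0, m_1 = 3/2, m_2 = 0.
On [1, 2], g(x) = 2 - 3/2·(x - 1) + 3/4·(x - 1)² - 1/4·(x - 1)³.
With (x - 1) = 1/4: g(5/4) = 427/256.

1.6680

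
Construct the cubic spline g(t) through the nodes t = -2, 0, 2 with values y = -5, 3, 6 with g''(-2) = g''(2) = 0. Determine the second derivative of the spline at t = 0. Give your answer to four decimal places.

-1.8750

Let σ_i = g''(x_i). Step sizes h_i = 2, 2; slopes of the chords Δ_i = (y_(i+1) - y_i)/h_i = 4, 3/2.
  2·σ_0 + 8·σ_1 + 2·σ_2 = 6(Δ_1 - Δ_0) = -15
Natural end conditions: σ_0 = σ_2 = 0.
Solving: σ_0 = 0, σ_1 = -15/8, σ_2 = 0.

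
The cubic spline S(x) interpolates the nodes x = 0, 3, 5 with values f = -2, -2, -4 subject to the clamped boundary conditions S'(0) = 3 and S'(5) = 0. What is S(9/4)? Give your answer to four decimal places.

-0.9453

Put M_i = S'' at the i-th knot. Here h = (3, 2) and Δ = (0, -1), so the interior equations h_(i-1)·M_(i-1) + 2(h_(i-1)+h_i)·M_i + h_i·M_(i+1) = 6(Δ_i − Δ_(i-1)) read
  3·M_0 + 10·M_1 + 2·M_2 = 6(Δ_1 - Δ_0) = -6
Clamped end conditions give two more equations: 2h_0·M_0 + h_0·M_1 = 6(Δ_0 - S'(0)) = -18 and h_1·M_1 + 2h_1·M_2 = 6(S'(5) - Δ_1) = 6.
Solving: M_0 = -3, M_1 = 0, M_2 = 3/2.
On [0, 3], S(x) = -2 + 3·x - 3/2·x² + 1/6·x³.
With x = 9/4: S(9/4) = -121/128.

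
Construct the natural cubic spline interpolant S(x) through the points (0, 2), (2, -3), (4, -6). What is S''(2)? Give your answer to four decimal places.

With M_i denoting the second derivative at x_i, h_i = 2, 2, and Δ_i = (y_(i+1) − y_i)/h_i = -5/2, -3/2:
  2·M_0 + 8·M_1 + 2·M_2 = 6(Δ_1 - Δ_0) = 6
Natural end conditions: M_0 = M_2 = 0.
Forward elimination and back-substitution give M_0 = 0, M_1 = 3/4, M_2 = 0.

0.7500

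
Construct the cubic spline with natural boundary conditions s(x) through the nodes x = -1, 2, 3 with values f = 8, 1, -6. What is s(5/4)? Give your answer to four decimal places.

Write m_i for s''(x_i). With h_i = 3, 1 and divided differences Δ_i = -7/3, -7, the continuity of s' gives the tridiagonal system
  3·m_0 + 8·m_1 + 1·m_2 = 6(Δ_1 - Δ_0) = -28
Natural end conditions: m_0 = m_2 = 0.
Solving: m_0 = 0, m_1 = -7/2, m_2 = 0.
On [-1, 2], s(x) = 8 - 7/12·(x + 1) + 0·(x + 1)² - 7/36·(x + 1)³.
With (x + 1) = 9/4: s(5/4) = 1145/256.

4.4727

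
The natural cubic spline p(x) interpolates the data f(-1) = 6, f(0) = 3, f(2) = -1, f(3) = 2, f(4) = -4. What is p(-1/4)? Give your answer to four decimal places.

3.8441

Put M_i = p'' at the i-th knot. Here h = (1, 2, 1, 1) and Δ = (-3, -2, 3, -6), so the interior equations h_(i-1)·M_(i-1) + 2(h_(i-1)+h_i)·M_i + h_i·M_(i+1) = 6(Δ_i − Δ_(i-1)) read
  1·M_0 + 6·M_1 + 2·M_2 = 6(Δ_1 - Δ_0) = 6
  2·M_1 + 6·M_2 + 1·M_3 = 6(Δ_2 - Δ_1) = 30
  1·M_2 + 4·M_3 + 1·M_4 = 6(Δ_3 - Δ_2) = -54
Natural end conditions: M_0 = M_4 = 0.
Solving: M_0 = 0, M_1 = -105/61, M_2 = 498/61, M_3 = -948/61, M_4 = 0.
On [-1, 0], p(x) = 6 - 331/122·(x + 1) + 0·(x + 1)² - 35/122·(x + 1)³.
With (x + 1) = 3/4: p(-1/4) = 30015/7808.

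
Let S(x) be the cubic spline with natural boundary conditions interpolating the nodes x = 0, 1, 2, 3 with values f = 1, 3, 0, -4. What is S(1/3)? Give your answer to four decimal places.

2.0420

With σ_i denoting the second derivative at x_i, h_i = 1, 1, 1, and Δ_i = (y_(i+1) − y_i)/h_i = 2, -3, -4:
  1·σ_0 + 4·σ_1 + 1·σ_2 = 6(Δ_1 - Δ_0) = -30
  1·σ_1 + 4·σ_2 + 1·σ_3 = 6(Δ_2 - Δ_1) = -6
Natural end conditions: σ_0 = σ_3 = 0.
Solving: σ_0 = 0, σ_1 = -38/5, σ_2 = 2/5, σ_3 = 0.
On [0, 1], S(x) = 1 + 49/15·x + 0·x² - 19/15·x³.
With x = 1/3: S(1/3) = 827/405.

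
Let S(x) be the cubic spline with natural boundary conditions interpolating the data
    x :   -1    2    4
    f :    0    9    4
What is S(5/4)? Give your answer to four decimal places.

With M_i denoting the second derivative at x_i, h_i = 3, 2, and Δ_i = (y_(i+1) − y_i)/h_i = 3, -5/2:
  3·M_0 + 10·M_1 + 2·M_2 = 6(Δ_1 - Δ_0) = -33
Natural end conditions: M_0 = M_2 = 0.
Solving the tridiagonal system: M_0 = 0, M_1 = -33/10, M_2 = 0.
On [-1, 2], S(x) = 0 + 93/20·(x + 1) + 0·(x + 1)² - 11/60·(x + 1)³.
With (x + 1) = 9/4: S(5/4) = 10719/1280.

8.3742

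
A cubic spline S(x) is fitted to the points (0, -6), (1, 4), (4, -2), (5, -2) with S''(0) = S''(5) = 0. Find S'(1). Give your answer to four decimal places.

6.2909

Let m_i = S''(x_i). Step sizes h_i = 1, 3, 1; slopes of the chords Δ_i = (y_(i+1) - y_i)/h_i = 10, -2, 0.
  1·m_0 + 8·m_1 + 3·m_2 = 6(Δ_1 - Δ_0) = -72
  3·m_1 + 8·m_2 + 1·m_3 = 6(Δ_2 - Δ_1) = 12
Natural end conditions: m_0 = m_3 = 0.
Forward elimination and back-substitution give m_0 = 0, m_1 = -612/55, m_2 = 312/55, m_3 = 0.
On [1, 4], S'(x) = b_1 + 2c_1·(x - 1) + 3d_1·(x - 1)² with b_1 = Δ_1 - h_1(2m_1 + m_2)/6 = 346/55, c_1 = m_1/2 = -306/55, d_1 = (m_2 - m_1)/(6h_1) = 14/15. So S'(1) = 346/55.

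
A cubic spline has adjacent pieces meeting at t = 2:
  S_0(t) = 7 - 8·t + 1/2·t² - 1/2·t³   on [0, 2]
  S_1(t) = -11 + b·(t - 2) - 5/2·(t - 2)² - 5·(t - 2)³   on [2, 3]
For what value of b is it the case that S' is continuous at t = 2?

S_0'(t) = -8 + 1·t - 3/2·t², so S_0'(2) = -12. On the right, S_1'(2) = b, so b = -12.

-12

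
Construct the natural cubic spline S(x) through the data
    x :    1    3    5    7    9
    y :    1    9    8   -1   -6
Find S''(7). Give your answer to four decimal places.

Put m_i = S'' at the i-th knot. Here h = (2, 2, 2, 2) and Δ = (4, -1/2, -9/2, -5/2), so the interior equations h_(i-1)·m_(i-1) + 2(h_(i-1)+h_i)·m_i + h_i·m_(i+1) = 6(Δ_i − Δ_(i-1)) read
  2·m_0 + 8·m_1 + 2·m_2 = 6(Δ_1 - Δ_0) = -27
  2·m_1 + 8·m_2 + 2·m_3 = 6(Δ_2 - Δ_1) = -24
  2·m_2 + 8·m_3 + 2·m_4 = 6(Δ_3 - Δ_2) = 12
Natural end conditions: m_0 = m_4 = 0.
Solving: m_0 = 0, m_1 = -297/112, m_2 = -81/28, m_3 = 249/112, m_4 = 0.

2.2232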